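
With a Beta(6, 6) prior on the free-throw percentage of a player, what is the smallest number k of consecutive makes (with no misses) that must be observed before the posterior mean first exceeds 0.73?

After k makes and 0 misses the posterior is Beta(6+k, 6), with mean (6+k)/(6+6+k).
Set (6+k)/(12+k) > 0.73 and solve: k > (0.73·12 − 6)/(1 − 0.73) = 10.222.
The smallest integer exceeding 10.222 is 11, and checking k=11: (17)/(23) = 0.7391 > 0.73.

k = 11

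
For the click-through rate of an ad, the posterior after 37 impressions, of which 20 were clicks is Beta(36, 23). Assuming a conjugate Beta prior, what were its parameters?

Beta is conjugate to the binomial likelihood: posterior = Beta(a+s, b+f).
So a = 36 − 20 = 16 and b = 23 − 17 = 6.

Beta(16, 6)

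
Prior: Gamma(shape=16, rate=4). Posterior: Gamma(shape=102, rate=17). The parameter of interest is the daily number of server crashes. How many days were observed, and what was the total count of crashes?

A Gamma(α, β) prior (rate parametrization) on a Poisson rate with n observations summing to S gives posterior Gamma(α+S, β+n).
Matching: Σxᵢ = 102 − 16 = 86 and n = 17 − 4 = 13.

n = 13 days with total 86 crashes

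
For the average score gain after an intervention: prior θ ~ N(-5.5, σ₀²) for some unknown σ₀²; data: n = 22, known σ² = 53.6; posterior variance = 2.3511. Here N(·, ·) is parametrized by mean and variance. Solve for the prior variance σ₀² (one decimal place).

For the Normal–Normal model with known σ², precisions add: τ_n = τ₀ + n/σ².
So 1/σ₀² = 1/2.3511 − 22/53.6 = 0.425333 − 0.410448 = 0.014885.
Hence σ₀² = 1/0.014885 ≈ 67.2.

σ₀² = 67.2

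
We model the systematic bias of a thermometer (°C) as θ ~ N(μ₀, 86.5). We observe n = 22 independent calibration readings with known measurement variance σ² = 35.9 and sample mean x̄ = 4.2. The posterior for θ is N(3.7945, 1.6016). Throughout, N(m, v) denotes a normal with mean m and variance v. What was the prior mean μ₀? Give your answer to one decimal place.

μ₀ = -17.7

The posterior mean is a precision-weighted average: μ_n = (τ₀μ₀ + τ_data·x̄)/(τ₀+τ_data), with τ₀=1/σ₀² and τ_data=n/σ².
Here τ₀ = 1/86.5 = 0.011561 and τ_data = 22/35.9 = 0.612813, so τ_n = 0.624374.
Rearranging for μ₀: μ₀ = (μ_n·τ_n − τ_data·x̄)/τ₀ = (3.7945·0.624374 − 0.612813·4.2) / 0.011561 = -0.204627/0.011561 ≈ -17.7.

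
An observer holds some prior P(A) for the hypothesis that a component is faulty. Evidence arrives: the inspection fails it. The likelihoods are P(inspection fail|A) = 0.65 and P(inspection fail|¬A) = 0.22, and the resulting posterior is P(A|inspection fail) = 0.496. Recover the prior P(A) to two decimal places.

P(A) = 0.25

Bayes' rule in odds form gives O(A|E) = O(A)·[P(E|A)/P(E|¬A)], hence O(A) = O(A|E)/LR.
Posterior odds = 0.496/(1−0.496) = 0.9841. LR = 0.65/0.22 = 2.9545.
Prior odds = 0.9841/2.9545 = 0.3331, so P(A) = 0.3331/(1+0.3331) ≈ 0.25.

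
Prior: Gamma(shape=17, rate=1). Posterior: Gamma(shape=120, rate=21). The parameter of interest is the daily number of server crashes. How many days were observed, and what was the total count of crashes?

n = 20 days with total 103 crashes

A Gamma(α, β) prior (rate parametrization) on a Poisson rate with n observations summing to S gives posterior Gamma(α+S, β+n).
Matching: Σxᵢ = 120 − 17 = 103 and n = 21 − 1 = 20.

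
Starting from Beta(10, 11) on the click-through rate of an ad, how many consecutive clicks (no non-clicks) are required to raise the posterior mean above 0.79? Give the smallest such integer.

After k clicks and 0 non-clicks the posterior is Beta(10+k, 11), with mean (10+k)/(10+11+k).
Set (10+k)/(21+k) > 0.79 and solve: k > (0.79·21 − 10)/(1 − 0.79) = 31.381.
The smallest integer exceeding 31.381 is 32.

k = 32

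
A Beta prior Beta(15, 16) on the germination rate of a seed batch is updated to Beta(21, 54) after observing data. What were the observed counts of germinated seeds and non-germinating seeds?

Beta is conjugate to the binomial likelihood: posterior = Beta(α+s, β+f).
So s = 21 − 15 = 6 and f = 54 − 16 = 38.

6 germinated seeds and 38 non-germinating seeds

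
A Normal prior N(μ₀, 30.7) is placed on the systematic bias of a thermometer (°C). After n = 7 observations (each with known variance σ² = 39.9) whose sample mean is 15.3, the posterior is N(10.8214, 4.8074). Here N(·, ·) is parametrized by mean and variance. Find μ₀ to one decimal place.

With known observation variance, the Normal–Normal posterior has precision τ_n = τ₀ + n/σ² and mean μ_n = (τ₀μ₀ + (n/σ²)x̄)/τ_n.
Here τ₀ = 1/30.7 = 0.032573 and τ_data = 7/39.9 = 0.175439, so τ_n = 0.208012.
Rearranging for μ₀: μ₀ = (μ_n·τ_n − τ_data·x̄)/τ₀ = (10.8214·0.208012 − 0.175439·15.3) / 0.032573 = -0.433236/0.032573 ≈ -13.3.

μ₀ = -13.3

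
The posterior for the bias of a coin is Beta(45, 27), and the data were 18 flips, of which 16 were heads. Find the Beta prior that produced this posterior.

A Beta(α, β) prior with s successes and f failures in binomial data gives a Beta(α+s, β+f) posterior.
So α = 45 − 16 = 29 and β = 27 − 2 = 25.

Beta(29, 25)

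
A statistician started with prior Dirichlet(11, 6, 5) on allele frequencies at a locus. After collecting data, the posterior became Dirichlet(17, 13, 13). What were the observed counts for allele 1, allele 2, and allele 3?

counts (6, 7, 8)

For a Dirichlet(α) prior with multinomial counts c, the posterior is Dirichlet(α + c) componentwise.
Counts are posterior − prior componentwise: 17−11=6, 13−6=7, 13−5=8.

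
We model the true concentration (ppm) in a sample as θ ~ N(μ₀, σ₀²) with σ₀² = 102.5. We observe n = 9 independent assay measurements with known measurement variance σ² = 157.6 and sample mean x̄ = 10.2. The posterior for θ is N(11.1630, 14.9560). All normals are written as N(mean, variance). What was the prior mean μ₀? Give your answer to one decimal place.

μ₀ = 16.8

The posterior mean is a precision-weighted average: μ_n = (τ₀μ₀ + τ_data·x̄)/(τ₀+τ_data), with τ₀=1/σ₀² and τ_data=n/σ².
Here τ₀ = 1/102.5 = 0.009756 and τ_data = 9/157.6 = 0.057107, so τ_n = 0.066863.
Rearranging for μ₀: μ₀ = (μ_n·τ_n − τ_data·x̄)/τ₀ = (11.1630·0.066863 − 0.057107·10.2) / 0.009756 = 0.163900/0.009756 ≈ 16.8.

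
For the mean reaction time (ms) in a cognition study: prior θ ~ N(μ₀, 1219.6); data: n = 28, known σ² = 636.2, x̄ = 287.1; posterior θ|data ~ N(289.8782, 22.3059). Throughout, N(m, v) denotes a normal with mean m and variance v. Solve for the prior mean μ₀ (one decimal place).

μ₀ = 439.0

The posterior mean is a precision-weighted average: μ_n = (τ₀μ₀ + τ_data·x̄)/(τ₀+τ_data), with τ₀=1/σ₀² and τ_data=n/σ².
Here τ₀ = 1/1219.6 = 0.000820 and τ_data = 28/636.2 = 0.044011, so τ_n = 0.044831.
Rearranging for μ₀: μ₀ = (μ_n·τ_n − τ_data·x̄)/τ₀ = (289.8782·0.044831 − 0.044011·287.1) / 0.000820 = 0.359971/0.000820 ≈ 439.0.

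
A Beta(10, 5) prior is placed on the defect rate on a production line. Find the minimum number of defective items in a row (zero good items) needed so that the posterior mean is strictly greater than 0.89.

After k defective items and 0 good items the posterior is Beta(10+k, 5), with mean (10+k)/(10+5+k).
Set (10+k)/(15+k) > 0.89 and solve: k > (0.89·15 − 10)/(1 − 0.89) = 30.455.
The smallest integer exceeding 30.455 is 31, and checking k=31: (41)/(46) = 0.8913 > 0.89.

k = 31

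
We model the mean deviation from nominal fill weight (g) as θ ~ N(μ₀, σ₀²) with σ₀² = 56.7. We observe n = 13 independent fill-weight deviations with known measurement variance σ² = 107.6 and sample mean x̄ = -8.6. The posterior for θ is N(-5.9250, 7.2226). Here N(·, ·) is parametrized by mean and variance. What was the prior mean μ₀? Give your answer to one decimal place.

μ₀ = 12.4

With known observation variance, the Normal–Normal posterior has precision τ_n = τ₀ + n/σ² and mean μ_n = (τ₀μ₀ + (n/σ²)x̄)/τ_n.
Here τ₀ = 1/56.7 = 0.017637 and τ_data = 13/107.6 = 0.120818, so τ_n = 0.138455.
Rearranging for μ₀: μ₀ = (μ_n·τ_n − τ_data·x̄)/τ₀ = (-5.9250·0.138455 − 0.120818·-8.6) / 0.017637 = 0.218689/0.017637 ≈ 12.4.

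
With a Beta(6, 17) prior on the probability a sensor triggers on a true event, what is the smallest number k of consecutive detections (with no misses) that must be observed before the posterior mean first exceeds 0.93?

After k detections and 0 misses the posterior is Beta(6+k, 17), with mean (6+k)/(6+17+k).
Set (6+k)/(23+k) > 0.93 and solve: k > (0.93·23 − 6)/(1 − 0.93) = 219.857.
The smallest integer exceeding 219.857 is 220.

k = 220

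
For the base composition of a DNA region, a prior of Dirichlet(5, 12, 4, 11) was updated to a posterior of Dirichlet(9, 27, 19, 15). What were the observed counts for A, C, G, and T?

For a Dirichlet(α) prior with multinomial counts c, the posterior is Dirichlet(α + c) componentwise.
Counts are posterior − prior componentwise: 9−5=4, 27−12=15, 19−4=15, 15−11=4.

counts (4, 15, 15, 4)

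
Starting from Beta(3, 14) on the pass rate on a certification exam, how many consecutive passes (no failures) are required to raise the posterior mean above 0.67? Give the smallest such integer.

After k passes and 0 failures the posterior is Beta(3+k, 14), with mean (3+k)/(3+14+k).
Set (3+k)/(17+k) > 0.67 and solve: k > (0.67·17 − 3)/(1 − 0.67) = 25.424.
The smallest integer exceeding 25.424 is 26.

k = 26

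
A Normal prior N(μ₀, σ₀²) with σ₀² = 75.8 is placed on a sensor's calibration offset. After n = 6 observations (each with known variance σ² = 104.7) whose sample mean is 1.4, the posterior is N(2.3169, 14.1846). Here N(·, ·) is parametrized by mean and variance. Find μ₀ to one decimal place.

μ₀ = 6.3

With known observation variance, the Normal–Normal posterior has precision τ_n = τ₀ + n/σ² and mean μ_n = (τ₀μ₀ + (n/σ²)x̄)/τ_n.
Here τ₀ = 1/75.8 = 0.013193 and τ_data = 6/104.7 = 0.057307, so τ_n = 0.070500.
Rearranging for μ₀: μ₀ = (μ_n·τ_n − τ_data·x̄)/τ₀ = (2.3169·0.070500 − 0.057307·1.4) / 0.013193 = 0.083112/0.013193 ≈ 6.3.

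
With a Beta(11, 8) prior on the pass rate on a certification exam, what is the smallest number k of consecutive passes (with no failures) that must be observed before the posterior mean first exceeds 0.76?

After k passes and 0 failures the posterior is Beta(11+k, 8), with mean (11+k)/(11+8+k).
Set (11+k)/(19+k) > 0.76 and solve: k > (0.76·19 − 11)/(1 − 0.76) = 14.333.
The smallest integer exceeding 14.333 is 15, and checking k=15: (26)/(34) = 0.7647 > 0.76.

k = 15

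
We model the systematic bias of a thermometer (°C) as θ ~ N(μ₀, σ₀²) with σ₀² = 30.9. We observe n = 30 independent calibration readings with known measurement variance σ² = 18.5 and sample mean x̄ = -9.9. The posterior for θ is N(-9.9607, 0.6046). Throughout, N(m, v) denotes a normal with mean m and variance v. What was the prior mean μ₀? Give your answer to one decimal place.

The posterior mean is a precision-weighted average: μ_n = (τ₀μ₀ + τ_data·x̄)/(τ₀+τ_data), with τ₀=1/σ₀² and τ_data=n/σ².
Here τ₀ = 1/30.9 = 0.032362 and τ_data = 30/18.5 = 1.621622, so τ_n = 1.653984.
Rearranging for μ₀: μ₀ = (μ_n·τ_n − τ_data·x̄)/τ₀ = (-9.9607·1.653984 − 1.621622·-9.9) / 0.032362 = -0.420781/0.032362 ≈ -13.0.

μ₀ = -13.0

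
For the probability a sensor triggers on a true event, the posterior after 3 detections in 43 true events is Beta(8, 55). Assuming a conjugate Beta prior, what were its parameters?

Beta(5, 15)

Under Beta–binomial conjugacy the posterior parameters are (α+s, β+f).
So α = 8 − 3 = 5 and β = 55 − 40 = 15.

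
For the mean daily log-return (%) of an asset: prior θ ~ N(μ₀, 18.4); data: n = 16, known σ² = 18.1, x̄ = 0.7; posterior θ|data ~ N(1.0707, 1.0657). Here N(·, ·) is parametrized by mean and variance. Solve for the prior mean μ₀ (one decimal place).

μ₀ = 7.1

The posterior mean is a precision-weighted average: μ_n = (τ₀μ₀ + τ_data·x̄)/(τ₀+τ_data), with τ₀=1/σ₀² and τ_data=n/σ².
Here τ₀ = 1/18.4 = 0.054348 and τ_data = 16/18.1 = 0.883978, so τ_n = 0.938326.
Rearranging for μ₀: μ₀ = (μ_n·τ_n − τ_data·x̄)/τ₀ = (1.0707·0.938326 − 0.883978·0.7) / 0.054348 = 0.385881/0.054348 ≈ 7.1.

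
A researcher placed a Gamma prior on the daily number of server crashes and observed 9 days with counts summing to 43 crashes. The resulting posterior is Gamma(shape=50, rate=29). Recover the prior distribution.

Gamma(shape=7, rate=20)

Gamma–Poisson conjugacy: posterior shape = α + Σxᵢ, posterior rate = β + n.
So α = 50 − 43 = 7 and β = 29 − 9 = 20.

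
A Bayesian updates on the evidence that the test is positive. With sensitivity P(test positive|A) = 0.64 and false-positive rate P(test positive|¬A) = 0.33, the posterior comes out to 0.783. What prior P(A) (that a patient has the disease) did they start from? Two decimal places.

Bayes' rule in odds form gives O(A|E) = O(A)·[P(E|A)/P(E|¬A)], hence O(A) = O(A|E)/LR.
Posterior odds = 0.783/(1−0.783) = 3.6083. LR = 0.64/0.33 = 1.9394.
Prior odds = 3.6083/1.9394 = 1.8605, so P(A) = 1.8605/(1+1.8605) ≈ 0.65.

P(A) = 0.65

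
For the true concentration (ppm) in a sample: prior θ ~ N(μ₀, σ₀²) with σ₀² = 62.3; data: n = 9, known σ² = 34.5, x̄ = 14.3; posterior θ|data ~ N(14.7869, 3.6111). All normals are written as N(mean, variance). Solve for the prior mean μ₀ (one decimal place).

μ₀ = 22.7

With known observation variance, the Normal–Normal posterior has precision τ_n = τ₀ + n/σ² and mean μ_n = (τ₀μ₀ + (n/σ²)x̄)/τ_n.
Here τ₀ = 1/62.3 = 0.016051 and τ_data = 9/34.5 = 0.260870, so τ_n = 0.276921.
Rearranging for μ₀: μ₀ = (μ_n·τ_n − τ_data·x̄)/τ₀ = (14.7869·0.276921 − 0.260870·14.3) / 0.016051 = 0.364362/0.016051 ≈ 22.7.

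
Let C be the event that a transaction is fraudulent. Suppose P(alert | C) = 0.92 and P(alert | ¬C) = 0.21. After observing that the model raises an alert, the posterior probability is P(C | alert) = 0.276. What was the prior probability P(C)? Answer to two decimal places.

P(C) = 0.08

In odds form, posterior odds = prior odds × likelihood ratio, so prior odds = posterior odds ÷ LR.
Posterior odds = 0.276/(1−0.276) = 0.3812. LR = 0.92/0.21 = 4.3810.
Prior odds = 0.3812/4.3810 = 0.0870, so P(C) = 0.0870/(1+0.0870) ≈ 0.08.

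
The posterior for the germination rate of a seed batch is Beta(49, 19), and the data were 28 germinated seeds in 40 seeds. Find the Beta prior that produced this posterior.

A Beta(a, b) prior with s successes and f failures in binomial data gives a Beta(a+s, b+f) posterior.
So a = 49 − 28 = 21 and b = 19 − 12 = 7.

Beta(21, 7)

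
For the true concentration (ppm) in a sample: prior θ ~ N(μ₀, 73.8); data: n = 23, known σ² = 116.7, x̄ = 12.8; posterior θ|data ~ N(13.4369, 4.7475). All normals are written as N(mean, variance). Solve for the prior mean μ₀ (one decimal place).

μ₀ = 22.7

With known observation variance, the Normal–Normal posterior has precision τ_n = τ₀ + n/σ² and mean μ_n = (τ₀μ₀ + (n/σ²)x̄)/τ_n.
Here τ₀ = 1/73.8 = 0.013550 and τ_data = 23/116.7 = 0.197087, so τ_n = 0.210637.
Rearranging for μ₀: μ₀ = (μ_n·τ_n − τ_data·x̄)/τ₀ = (13.4369·0.210637 − 0.197087·12.8) / 0.013550 = 0.307595/0.013550 ≈ 22.7.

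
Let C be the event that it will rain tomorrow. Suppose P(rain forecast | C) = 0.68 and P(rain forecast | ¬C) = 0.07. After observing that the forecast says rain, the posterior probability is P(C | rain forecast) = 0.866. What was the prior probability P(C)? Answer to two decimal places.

Bayes' rule in odds form gives O(C|E) = O(C)·[P(E|C)/P(E|¬C)], hence O(C) = O(C|E)/LR.
Posterior odds = 0.866/(1−0.866) = 6.4627. LR = 0.68/0.07 = 9.7143.
Prior odds = 6.4627/9.7143 = 0.6653, so P(C) = 0.6653/(1+0.6653) ≈ 0.40.

P(C) = 0.40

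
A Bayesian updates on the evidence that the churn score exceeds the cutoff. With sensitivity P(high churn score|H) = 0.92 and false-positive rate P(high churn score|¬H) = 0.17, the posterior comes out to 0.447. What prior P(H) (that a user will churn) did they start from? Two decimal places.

Bayes' rule in odds form gives O(H|E) = O(H)·[P(E|H)/P(E|¬H)], hence O(H) = O(H|E)/LR.
Posterior odds = 0.447/(1−0.447) = 0.8083. LR = 0.92/0.17 = 5.4118.
Prior odds = 0.8083/5.4118 = 0.1494, so P(H) = 0.1494/(1+0.1494) ≈ 0.13.

P(H) = 0.13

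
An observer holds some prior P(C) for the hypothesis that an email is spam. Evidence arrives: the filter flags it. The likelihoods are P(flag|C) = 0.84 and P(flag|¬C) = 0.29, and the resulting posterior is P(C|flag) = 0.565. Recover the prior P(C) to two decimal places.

P(C) = 0.31

Bayes' rule in odds form gives O(C|E) = O(C)·[P(E|C)/P(E|¬C)], hence O(C) = O(C|E)/LR.
Posterior odds = 0.565/(1−0.565) = 1.2989. LR = 0.84/0.29 = 2.8966.
Prior odds = 1.2989/2.8966 = 0.4484, so P(C) = 0.4484/(1+0.4484) ≈ 0.31.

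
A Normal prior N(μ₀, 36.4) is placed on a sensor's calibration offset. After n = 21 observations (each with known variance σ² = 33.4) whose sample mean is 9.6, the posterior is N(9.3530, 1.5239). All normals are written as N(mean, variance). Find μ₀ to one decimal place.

The posterior mean is a precision-weighted average: μ_n = (τ₀μ₀ + τ_data·x̄)/(τ₀+τ_data), with τ₀=1/σ₀² and τ_data=n/σ².
Here τ₀ = 1/36.4 = 0.027473 and τ_data = 21/33.4 = 0.628743, so τ_n = 0.656216.
Rearranging for μ₀: μ₀ = (μ_n·τ_n − τ_data·x̄)/τ₀ = (9.3530·0.656216 − 0.628743·9.6) / 0.027473 = 0.101655/0.027473 ≈ 3.7.

μ₀ = 3.7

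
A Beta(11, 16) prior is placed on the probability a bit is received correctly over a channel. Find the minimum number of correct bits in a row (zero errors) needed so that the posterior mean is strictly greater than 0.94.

After k correct bits and 0 errors the posterior is Beta(11+k, 16), with mean (11+k)/(11+16+k).
Set (11+k)/(27+k) > 0.94 and solve: k > (0.94·27 − 11)/(1 − 0.94) = 239.667.
The smallest integer exceeding 239.667 is 240, and checking k=240: (251)/(267) = 0.9401 > 0.94.

k = 240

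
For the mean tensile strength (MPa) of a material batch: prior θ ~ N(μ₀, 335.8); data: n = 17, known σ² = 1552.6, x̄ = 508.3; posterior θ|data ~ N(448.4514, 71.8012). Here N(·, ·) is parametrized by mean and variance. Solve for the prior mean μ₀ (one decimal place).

The posterior mean is a precision-weighted average: μ_n = (τ₀μ₀ + τ_data·x̄)/(τ₀+τ_data), with τ₀=1/σ₀² and τ_data=n/σ².
Here τ₀ = 1/335.8 = 0.002978 and τ_data = 17/1552.6 = 0.010949, so τ_n = 0.013927.
Rearranging for μ₀: μ₀ = (μ_n·τ_n − τ_data·x̄)/τ₀ = (448.4514·0.013927 − 0.010949·508.3) / 0.002978 = 0.680206/0.002978 ≈ 228.4.

μ₀ = 228.4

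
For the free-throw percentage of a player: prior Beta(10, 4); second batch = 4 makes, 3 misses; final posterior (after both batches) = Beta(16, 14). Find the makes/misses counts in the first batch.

2 makes and 7 misses

Sequential conjugate updates are equivalent to a single update on the pooled data, so total successes = posterior α − prior α and total failures = posterior β − prior β.
Total across both batches: 16−10=6 makes, 14−4=10 misses.
Subtract the second batch: 6−4=2 makes and 10−3=7 misses.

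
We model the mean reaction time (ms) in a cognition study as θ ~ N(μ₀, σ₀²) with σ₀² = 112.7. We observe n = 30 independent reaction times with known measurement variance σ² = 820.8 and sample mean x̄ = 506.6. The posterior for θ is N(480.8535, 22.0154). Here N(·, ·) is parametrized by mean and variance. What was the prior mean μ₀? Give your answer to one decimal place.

The posterior mean is a precision-weighted average: μ_n = (τ₀μ₀ + τ_data·x̄)/(τ₀+τ_data), with τ₀=1/σ₀² and τ_data=n/σ².
Here τ₀ = 1/112.7 = 0.008873 and τ_data = 30/820.8 = 0.036550, so τ_n = 0.045423.
Rearranging for μ₀: μ₀ = (μ_n·τ_n − τ_data·x̄)/τ₀ = (480.8535·0.045423 − 0.036550·506.6) / 0.008873 = 3.325579/0.008873 ≈ 374.8.

μ₀ = 374.8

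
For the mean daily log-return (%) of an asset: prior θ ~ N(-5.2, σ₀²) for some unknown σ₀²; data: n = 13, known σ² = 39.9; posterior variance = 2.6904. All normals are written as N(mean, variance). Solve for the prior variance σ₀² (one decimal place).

For the Normal–Normal model with known σ², precisions add: τ_n = τ₀ + n/σ².
So 1/σ₀² = 1/2.6904 − 13/39.9 = 0.371692 − 0.325815 = 0.045877.
Hence σ₀² = 1/0.045877 ≈ 21.8.

σ₀² = 21.8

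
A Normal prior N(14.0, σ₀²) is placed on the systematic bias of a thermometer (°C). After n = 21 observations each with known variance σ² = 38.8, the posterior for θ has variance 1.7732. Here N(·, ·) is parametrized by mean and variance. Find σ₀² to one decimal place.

σ₀² = 44.0

Posterior precision equals prior precision plus data precision: 1/σ_n² = 1/σ₀² + n/σ².
So 1/σ₀² = 1/1.7732 − 21/38.8 = 0.563952 − 0.541237 = 0.022715.
Hence σ₀² = 1/0.022715 ≈ 44.0.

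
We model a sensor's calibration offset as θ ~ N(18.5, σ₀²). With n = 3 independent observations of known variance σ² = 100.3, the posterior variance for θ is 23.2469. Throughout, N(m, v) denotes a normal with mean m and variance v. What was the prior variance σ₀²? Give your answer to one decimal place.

σ₀² = 76.3

Posterior precision equals prior precision plus data precision: 1/σ_n² = 1/σ₀² + n/σ².
So 1/σ₀² = 1/23.2469 − 3/100.3 = 0.043016 − 0.029910 = 0.013106.
Hence σ₀² = 1/0.013106 ≈ 76.3.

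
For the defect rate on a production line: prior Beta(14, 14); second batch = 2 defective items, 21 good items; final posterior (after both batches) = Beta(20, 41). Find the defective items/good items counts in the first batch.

4 defective items and 6 good items

Sequential conjugate updates are equivalent to a single update on the pooled data, so total successes = posterior α − prior α and total failures = posterior β − prior β.
Total across both batches: 20−14=6 defective items, 41−14=27 good items.
Subtract the second batch: 6−2=4 defective items and 27−21=6 good items.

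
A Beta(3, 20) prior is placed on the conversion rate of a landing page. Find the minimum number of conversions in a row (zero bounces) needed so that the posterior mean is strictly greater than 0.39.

After k conversions and 0 bounces the posterior is Beta(3+k, 20), with mean (3+k)/(3+20+k).
Set (3+k)/(23+k) > 0.39 and solve: k > (0.39·23 − 3)/(1 − 0.39) = 9.787.
The smallest integer exceeding 9.787 is 10.

k = 10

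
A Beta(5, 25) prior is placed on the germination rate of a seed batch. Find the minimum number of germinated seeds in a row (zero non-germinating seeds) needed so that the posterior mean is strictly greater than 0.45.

k = 16

After k germinated seeds and 0 non-germinating seeds the posterior is Beta(5+k, 25), with mean (5+k)/(5+25+k).
Set (5+k)/(30+k) > 0.45 and solve: k > (0.45·30 − 5)/(1 − 0.45) = 15.455.
The smallest integer exceeding 15.455 is 16.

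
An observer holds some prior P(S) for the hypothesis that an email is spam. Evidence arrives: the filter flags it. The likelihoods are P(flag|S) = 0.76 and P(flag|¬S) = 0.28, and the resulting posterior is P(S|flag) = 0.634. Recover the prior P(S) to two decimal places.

Bayes' rule in odds form gives O(S|E) = O(S)·[P(E|S)/P(E|¬S)], hence O(S) = O(S|E)/LR.
Posterior odds = 0.634/(1−0.634) = 1.7322. LR = 0.76/0.28 = 2.7143.
Prior odds = 1.7322/2.7143 = 0.6382, so P(S) = 0.6382/(1+0.6382) ≈ 0.39.

P(S) = 0.39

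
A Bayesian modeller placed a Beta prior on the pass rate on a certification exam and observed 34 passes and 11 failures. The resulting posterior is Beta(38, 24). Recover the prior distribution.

Beta is conjugate to the binomial likelihood: posterior = Beta(a+s, b+f).
Subtract the data counts: 38−34=4, 24−11=13.

Beta(4, 13)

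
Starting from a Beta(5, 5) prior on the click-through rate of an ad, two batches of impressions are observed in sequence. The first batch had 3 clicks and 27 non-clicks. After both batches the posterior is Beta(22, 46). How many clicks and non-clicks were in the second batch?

14 clicks and 14 non-clicks

Because Beta–binomial updating is additive in the counts, the combined data contributed (α_post−α_prior, β_post−β_prior) successes and failures.
Total across both batches: 22−5=17 clicks, 46−5=41 non-clicks.
Subtract the first batch: 17−3=14 clicks and 41−27=14 non-clicks.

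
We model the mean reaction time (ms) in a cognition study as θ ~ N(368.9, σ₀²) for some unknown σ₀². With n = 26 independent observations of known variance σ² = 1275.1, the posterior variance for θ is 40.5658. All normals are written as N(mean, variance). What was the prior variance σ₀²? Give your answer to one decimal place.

σ₀² = 234.7

Posterior precision equals prior precision plus data precision: 1/σ_n² = 1/σ₀² + n/σ².
So 1/σ₀² = 1/40.5658 − 26/1275.1 = 0.024651 − 0.020391 = 0.004260.
Hence σ₀² = 1/0.004260 ≈ 234.7.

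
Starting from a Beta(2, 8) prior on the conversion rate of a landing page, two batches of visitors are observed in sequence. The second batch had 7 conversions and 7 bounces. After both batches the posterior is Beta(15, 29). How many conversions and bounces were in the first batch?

6 conversions and 14 bounces

Because Beta–binomial updating is additive in the counts, the combined data contributed (α_post−α_prior, β_post−β_prior) successes and failures.
Total across both batches: 15−2=13 conversions, 29−8=21 bounces.
Subtract the second batch: 13−7=6 conversions and 21−7=14 bounces.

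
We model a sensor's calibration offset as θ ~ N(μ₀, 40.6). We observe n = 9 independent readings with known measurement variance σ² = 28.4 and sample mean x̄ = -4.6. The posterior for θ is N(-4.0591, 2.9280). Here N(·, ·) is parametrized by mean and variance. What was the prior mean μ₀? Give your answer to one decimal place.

With known observation variance, the Normal–Normal posterior has precision τ_n = τ₀ + n/σ² and mean μ_n = (τ₀μ₀ + (n/σ²)x̄)/τ_n.
Here τ₀ = 1/40.6 = 0.024631 and τ_data = 9/28.4 = 0.316901, so τ_n = 0.341532.
Rearranging for μ₀: μ₀ = (μ_n·τ_n − τ_data·x̄)/τ₀ = (-4.0591·0.341532 − 0.316901·-4.6) / 0.024631 = 0.071432/0.024631 ≈ 2.9.

μ₀ = 2.9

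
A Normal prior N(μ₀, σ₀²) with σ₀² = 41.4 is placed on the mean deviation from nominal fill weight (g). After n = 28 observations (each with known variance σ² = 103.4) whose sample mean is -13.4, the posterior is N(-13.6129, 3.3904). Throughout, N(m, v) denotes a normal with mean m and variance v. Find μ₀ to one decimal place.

μ₀ = -16.0

The posterior mean is a precision-weighted average: μ_n = (τ₀μ₀ + τ_data·x̄)/(τ₀+τ_data), with τ₀=1/σ₀² and τ_data=n/σ².
Here τ₀ = 1/41.4 = 0.024155 and τ_data = 28/103.4 = 0.270793, so τ_n = 0.294948.
Rearranging for μ₀: μ₀ = (μ_n·τ_n − τ_data·x̄)/τ₀ = (-13.6129·0.294948 − 0.270793·-13.4) / 0.024155 = -0.386471/0.024155 ≈ -16.0.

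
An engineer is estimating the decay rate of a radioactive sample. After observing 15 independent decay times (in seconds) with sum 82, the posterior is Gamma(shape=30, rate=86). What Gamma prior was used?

Gamma–exponential conjugacy: posterior shape = α + n, posterior rate = β + Σtᵢ.
So α = 30 − 15 = 15 and β = 86 − 82 = 4.

Gamma(shape=15, rate=4)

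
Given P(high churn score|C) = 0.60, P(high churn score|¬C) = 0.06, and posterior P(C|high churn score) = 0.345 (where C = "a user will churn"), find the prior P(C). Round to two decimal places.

P(C) = 0.05

Bayes' rule in odds form gives O(C|E) = O(C)·[P(E|C)/P(E|¬C)], hence O(C) = O(C|E)/LR.
Posterior odds = 0.345/(1−0.345) = 0.5267. LR = 0.60/0.06 = 10.0000.
Prior odds = 0.5267/10.0000 = 0.0527, so P(C) = 0.0527/(1+0.0527) ≈ 0.05.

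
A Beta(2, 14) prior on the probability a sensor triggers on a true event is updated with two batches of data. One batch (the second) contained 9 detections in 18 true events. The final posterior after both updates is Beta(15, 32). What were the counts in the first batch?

4 detections and 9 misses

Sequential conjugate updates are equivalent to a single update on the pooled data, so total successes = posterior α − prior α and total failures = posterior β − prior β.
Total across both batches: 15−2=13 detections, 32−14=18 misses.
Subtract the second batch: 13−9=4 detections and 18−9=9 misses.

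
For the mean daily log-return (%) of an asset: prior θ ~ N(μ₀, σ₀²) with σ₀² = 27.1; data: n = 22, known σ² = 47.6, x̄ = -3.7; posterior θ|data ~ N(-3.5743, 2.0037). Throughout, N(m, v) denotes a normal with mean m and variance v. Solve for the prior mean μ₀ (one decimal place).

With known observation variance, the Normal–Normal posterior has precision τ_n = τ₀ + n/σ² and mean μ_n = (τ₀μ₀ + (n/σ²)x̄)/τ_n.
Here τ₀ = 1/27.1 = 0.036900 and τ_data = 22/47.6 = 0.462185, so τ_n = 0.499085.
Rearranging for μ₀: μ₀ = (μ_n·τ_n − τ_data·x̄)/τ₀ = (-3.5743·0.499085 − 0.462185·-3.7) / 0.036900 = -0.073795/0.036900 ≈ -2.0.

μ₀ = -2.0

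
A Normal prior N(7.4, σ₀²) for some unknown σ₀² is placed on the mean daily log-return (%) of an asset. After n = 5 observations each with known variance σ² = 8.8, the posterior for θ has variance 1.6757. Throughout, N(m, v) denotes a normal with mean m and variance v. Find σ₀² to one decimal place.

σ₀² = 35.0

For the Normal–Normal model with known σ², precisions add: τ_n = τ₀ + n/σ².
So 1/σ₀² = 1/1.6757 − 5/8.8 = 0.596766 − 0.568182 = 0.028584.
Hence σ₀² = 1/0.028584 ≈ 35.0.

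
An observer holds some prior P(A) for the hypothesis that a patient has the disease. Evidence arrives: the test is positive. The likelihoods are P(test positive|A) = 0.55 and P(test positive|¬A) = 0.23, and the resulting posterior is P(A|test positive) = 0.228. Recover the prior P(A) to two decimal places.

P(A) = 0.11

Bayes' rule in odds form gives O(A|E) = O(A)·[P(E|A)/P(E|¬A)], hence O(A) = O(A|E)/LR.
Posterior odds = 0.228/(1−0.228) = 0.2953. LR = 0.55/0.23 = 2.3913.
Prior odds = 0.2953/2.3913 = 0.1235, so P(A) = 0.1235/(1+0.1235) ≈ 0.11.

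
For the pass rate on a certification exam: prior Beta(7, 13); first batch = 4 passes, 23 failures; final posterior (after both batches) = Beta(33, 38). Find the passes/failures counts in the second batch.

Sequential conjugate updates are equivalent to a single update on the pooled data, so total successes = posterior α − prior α and total failures = posterior β − prior β.
Total across both batches: 33−7=26 passes, 38−13=25 failures.
Subtract the first batch: 26−4=22 passes and 25−23=2 failures.

22 passes and 2 failures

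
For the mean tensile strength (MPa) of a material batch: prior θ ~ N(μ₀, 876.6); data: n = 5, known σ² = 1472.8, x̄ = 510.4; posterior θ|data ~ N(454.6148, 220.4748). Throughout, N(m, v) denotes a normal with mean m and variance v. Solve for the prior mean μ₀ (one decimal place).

With known observation variance, the Normal–Normal posterior has precision τ_n = τ₀ + n/σ² and mean μ_n = (τ₀μ₀ + (n/σ²)x̄)/τ_n.
Here τ₀ = 1/876.6 = 0.001141 and τ_data = 5/1472.8 = 0.003395, so τ_n = 0.004536.
Rearranging for μ₀: μ₀ = (μ_n·τ_n − τ_data·x̄)/τ₀ = (454.6148·0.004536 − 0.003395·510.4) / 0.001141 = 0.329325/0.001141 ≈ 288.6.

μ₀ = 288.6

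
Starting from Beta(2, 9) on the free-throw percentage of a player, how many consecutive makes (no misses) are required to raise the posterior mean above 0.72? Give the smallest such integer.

k = 22

After k makes and 0 misses the posterior is Beta(2+k, 9), with mean (2+k)/(2+9+k).
Set (2+k)/(11+k) > 0.72 and solve: k > (0.72·11 − 2)/(1 − 0.72) = 21.143.
The smallest integer exceeding 21.143 is 22, and checking k=22: (24)/(33) = 0.7273 > 0.72.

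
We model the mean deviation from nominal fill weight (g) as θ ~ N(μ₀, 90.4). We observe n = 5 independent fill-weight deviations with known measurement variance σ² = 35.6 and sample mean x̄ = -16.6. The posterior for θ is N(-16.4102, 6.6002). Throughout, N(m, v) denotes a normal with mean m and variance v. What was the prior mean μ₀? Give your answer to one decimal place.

With known observation variance, the Normal–Normal posterior has precision τ_n = τ₀ + n/σ² and mean μ_n = (τ₀μ₀ + (n/σ²)x̄)/τ_n.
Here τ₀ = 1/90.4 = 0.011062 and τ_data = 5/35.6 = 0.140449, so τ_n = 0.151511.
Rearranging for μ₀: μ₀ = (μ_n·τ_n − τ_data·x̄)/τ₀ = (-16.4102·0.151511 − 0.140449·-16.6) / 0.011062 = -0.154872/0.011062 ≈ -14.0.

μ₀ = -14.0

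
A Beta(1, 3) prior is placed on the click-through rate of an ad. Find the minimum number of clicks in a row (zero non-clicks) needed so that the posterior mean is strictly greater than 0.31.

k = 1

After k clicks and 0 non-clicks the posterior is Beta(1+k, 3), with mean (1+k)/(1+3+k).
Set (1+k)/(4+k) > 0.31 and solve: k > (0.31·4 − 1)/(1 − 0.31) = 0.348.
The smallest integer exceeding 0.348 is 1.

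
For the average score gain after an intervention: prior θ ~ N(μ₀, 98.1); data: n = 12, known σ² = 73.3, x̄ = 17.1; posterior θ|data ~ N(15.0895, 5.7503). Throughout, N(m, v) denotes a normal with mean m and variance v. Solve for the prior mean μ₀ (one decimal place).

The posterior mean is a precision-weighted average: μ_n = (τ₀μ₀ + τ_data·x̄)/(τ₀+τ_data), with τ₀=1/σ₀² and τ_data=n/σ².
Here τ₀ = 1/98.1 = 0.010194 and τ_data = 12/73.3 = 0.163711, so τ_n = 0.173905.
Rearranging for μ₀: μ₀ = (μ_n·τ_n − τ_data·x̄)/τ₀ = (15.0895·0.173905 − 0.163711·17.1) / 0.010194 = -0.175319/0.010194 ≈ -17.2.

μ₀ = -17.2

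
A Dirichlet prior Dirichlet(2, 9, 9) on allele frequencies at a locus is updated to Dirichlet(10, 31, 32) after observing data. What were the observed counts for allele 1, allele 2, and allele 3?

counts (8, 22, 23)

For a Dirichlet(α) prior with multinomial counts c, the posterior is Dirichlet(α + c) componentwise.
Counts are posterior − prior componentwise: 10−2=8, 31−9=22, 32−9=23.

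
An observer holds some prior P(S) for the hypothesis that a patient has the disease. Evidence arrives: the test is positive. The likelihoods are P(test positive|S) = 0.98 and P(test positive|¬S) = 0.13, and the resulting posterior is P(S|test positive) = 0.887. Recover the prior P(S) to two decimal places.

P(S) = 0.51

Bayes' rule in odds form gives O(S|E) = O(S)·[P(E|S)/P(E|¬S)], hence O(S) = O(S|E)/LR.
Posterior odds = 0.887/(1−0.887) = 7.8496. LR = 0.98/0.13 = 7.5385.
Prior odds = 7.8496/7.5385 = 1.0413, so P(S) = 1.0413/(1+1.0413) ≈ 0.51.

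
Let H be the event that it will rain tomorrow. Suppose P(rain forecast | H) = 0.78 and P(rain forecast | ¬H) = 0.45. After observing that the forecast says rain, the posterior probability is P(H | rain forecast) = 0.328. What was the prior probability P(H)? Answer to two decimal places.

P(H) = 0.22

Bayes' rule in odds form gives O(H|E) = O(H)·[P(E|H)/P(E|¬H)], hence O(H) = O(H|E)/LR.
Posterior odds = 0.328/(1−0.328) = 0.4881. LR = 0.78/0.45 = 1.7333.
Prior odds = 0.4881/1.7333 = 0.2816, so P(H) = 0.2816/(1+0.2816) ≈ 0.22.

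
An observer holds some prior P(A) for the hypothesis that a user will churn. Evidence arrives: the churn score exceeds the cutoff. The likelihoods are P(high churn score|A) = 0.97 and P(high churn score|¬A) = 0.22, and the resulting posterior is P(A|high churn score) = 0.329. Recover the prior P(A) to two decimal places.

In odds form, posterior odds = prior odds × likelihood ratio, so prior odds = posterior odds ÷ LR.
Posterior odds = 0.329/(1−0.329) = 0.4903. LR = 0.97/0.22 = 4.4091.
Prior odds = 0.4903/4.4091 = 0.1112, so P(A) = 0.1112/(1+0.1112) ≈ 0.10.

P(A) = 0.10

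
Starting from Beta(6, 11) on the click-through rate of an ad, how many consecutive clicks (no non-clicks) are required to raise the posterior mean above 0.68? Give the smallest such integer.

k = 18

After k clicks and 0 non-clicks the posterior is Beta(6+k, 11), with mean (6+k)/(6+11+k).
Set (6+k)/(17+k) > 0.68 and solve: k > (0.68·17 − 6)/(1 − 0.68) = 17.375.
The smallest integer exceeding 17.375 is 18.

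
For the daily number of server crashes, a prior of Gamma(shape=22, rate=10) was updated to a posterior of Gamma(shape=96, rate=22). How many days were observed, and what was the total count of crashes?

A Gamma(α, β) prior (rate parametrization) on a Poisson rate with n observations summing to S gives posterior Gamma(α+S, β+n).
Matching: Σxᵢ = 96 − 22 = 74 and n = 22 − 10 = 12.

n = 12 days with total 74 crashes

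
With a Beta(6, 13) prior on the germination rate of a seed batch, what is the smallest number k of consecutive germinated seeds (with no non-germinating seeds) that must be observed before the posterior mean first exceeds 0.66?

After k germinated seeds and 0 non-germinating seeds the posterior is Beta(6+k, 13), with mean (6+k)/(6+13+k).
Set (6+k)/(19+k) > 0.66 and solve: k > (0.66·19 − 6)/(1 − 0.66) = 19.235.
The smallest integer exceeding 19.235 is 20, and checking k=20: (26)/(39) = 0.6667 > 0.66.

k = 20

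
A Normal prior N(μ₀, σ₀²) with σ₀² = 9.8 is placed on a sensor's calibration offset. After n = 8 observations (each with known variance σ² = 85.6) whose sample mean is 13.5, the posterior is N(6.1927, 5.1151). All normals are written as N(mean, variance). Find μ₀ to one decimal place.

The posterior mean is a precision-weighted average: μ_n = (τ₀μ₀ + τ_data·x̄)/(τ₀+τ_data), with τ₀=1/σ₀² and τ_data=n/σ².
Here τ₀ = 1/9.8 = 0.102041 and τ_data = 8/85.6 = 0.093458, so τ_n = 0.195499.
Rearranging for μ₀: μ₀ = (μ_n·τ_n − τ_data·x̄)/τ₀ = (6.1927·0.195499 − 0.093458·13.5) / 0.102041 = -0.051016/0.102041 ≈ -0.5.

μ₀ = -0.5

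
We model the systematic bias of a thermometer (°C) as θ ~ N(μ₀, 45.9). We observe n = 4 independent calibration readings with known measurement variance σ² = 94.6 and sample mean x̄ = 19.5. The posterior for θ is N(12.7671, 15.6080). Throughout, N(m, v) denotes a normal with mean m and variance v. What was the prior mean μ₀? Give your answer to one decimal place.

The posterior mean is a precision-weighted average: μ_n = (τ₀μ₀ + τ_data·x̄)/(τ₀+τ_data), with τ₀=1/σ₀² and τ_data=n/σ².
Here τ₀ = 1/45.9 = 0.021786 and τ_data = 4/94.6 = 0.042283, so τ_n = 0.064069.
Rearranging for μ₀: μ₀ = (μ_n·τ_n − τ_data·x̄)/τ₀ = (12.7671·0.064069 − 0.042283·19.5) / 0.021786 = -0.006543/0.021786 ≈ -0.3.

μ₀ = -0.3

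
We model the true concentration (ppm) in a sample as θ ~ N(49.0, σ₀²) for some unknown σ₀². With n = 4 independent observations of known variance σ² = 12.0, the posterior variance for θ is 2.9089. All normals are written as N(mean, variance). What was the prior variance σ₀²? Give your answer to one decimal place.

Posterior precision equals prior precision plus data precision: 1/σ_n² = 1/σ₀² + n/σ².
So 1/σ₀² = 1/2.9089 − 4/12.0 = 0.343773 − 0.333333 = 0.010440.
Hence σ₀² = 1/0.010440 ≈ 95.8.

σ₀² = 95.8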